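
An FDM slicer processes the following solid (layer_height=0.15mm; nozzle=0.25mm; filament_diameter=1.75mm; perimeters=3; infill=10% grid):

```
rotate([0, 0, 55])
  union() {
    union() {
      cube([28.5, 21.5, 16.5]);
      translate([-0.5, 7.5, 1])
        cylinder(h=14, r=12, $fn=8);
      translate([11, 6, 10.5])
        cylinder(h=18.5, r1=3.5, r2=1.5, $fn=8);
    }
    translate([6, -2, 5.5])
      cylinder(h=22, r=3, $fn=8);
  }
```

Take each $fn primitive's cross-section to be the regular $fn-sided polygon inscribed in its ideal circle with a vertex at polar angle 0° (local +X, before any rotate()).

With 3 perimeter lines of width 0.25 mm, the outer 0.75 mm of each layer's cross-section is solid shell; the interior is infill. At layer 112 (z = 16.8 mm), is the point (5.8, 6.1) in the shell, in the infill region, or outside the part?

shell

At z = 16.8 mm: the cube does not reach this height (z outside [0, 16.5]); the cylinder at (-0.5, 7.5) does not reach this height (z outside [1, 15]); the cone at (11, 6): at t=0.341 of its height the radius interpolates to r₁+(r₂−r₁)t = 2.819, giving a regular 8-gon of that circumradius; Merging all regions: only the cone at (11, 6) is present, so the union is just that shape — 1 connected region; the r=3 cylinder at (6, -2) contributes a regular 8-gon of circumradius 3; Merging all regions: the 2 present regions are separate (no shared area or edge), so areas and boundary lengths simply add and each stays a separate island — 2 connected regions; (rotated 55° about Z; rotation is an isometry so areas/perimeters/island counts are preserved). Overall, the cross-section has 2 separate islands. Undo the 55° rotation: the query point maps to (8.324, -1.252) in the un-rotated model frame. The nearest boundary edge runs (8.12, 0.12)→(9.00, -2.00); distance from the point to it = 0.34 mm. (Shell/infill is judged within the island containing the point — the largest one.) The point is inside the cross-section, 0.34 mm from the nearest boundary — within the 0.75 mm shell band (3 × 0.25).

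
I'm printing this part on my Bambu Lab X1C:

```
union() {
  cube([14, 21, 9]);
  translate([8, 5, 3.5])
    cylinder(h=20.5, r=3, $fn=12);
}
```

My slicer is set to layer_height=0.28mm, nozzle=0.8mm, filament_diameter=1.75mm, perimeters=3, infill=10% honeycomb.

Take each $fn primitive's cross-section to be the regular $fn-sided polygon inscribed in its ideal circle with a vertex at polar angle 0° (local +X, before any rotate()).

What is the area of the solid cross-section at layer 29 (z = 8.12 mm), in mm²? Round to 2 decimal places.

At z = 8.12 mm: the cube is present — its section is the full 14×21 rectangle (area 294.00 mm²); the cylinder at (8, 5): section is a regular 12-gon, circumradius r=3 (area = (12/2)·3.000²·sin(360°/12) = 27.00 mm²); Taking the union: the r=3 cylinder at (8, 5) lies entirely inside the 14×21 cube, so the union is just the 14×21 cube — area = 294.00 mm². Overall, the cross-section is a single solid region. Net area = 294.00 mm².

294.00 mm²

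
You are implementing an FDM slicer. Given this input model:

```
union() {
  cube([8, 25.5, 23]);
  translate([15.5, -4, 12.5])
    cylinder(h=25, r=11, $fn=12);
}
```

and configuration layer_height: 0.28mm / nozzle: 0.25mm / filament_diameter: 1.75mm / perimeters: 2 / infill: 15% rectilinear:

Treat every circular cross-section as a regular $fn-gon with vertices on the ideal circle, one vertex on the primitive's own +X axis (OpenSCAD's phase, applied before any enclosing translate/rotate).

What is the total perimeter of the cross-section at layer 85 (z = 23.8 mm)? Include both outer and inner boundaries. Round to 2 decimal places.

At z = 23.8 mm: the cube does not reach this height (z outside [0, 23]); the r=11 cylinder at (15.5, -4) gives a regular 12-gon of circumradius 11 (constant along its height) (perimeter = 2·12·11.000·sin(180°/12) = 68.33 mm); Merging all regions: only the r=11 cylinder at (15.5, -4) is present, so the union is just that shape — boundary = 68.33 mm. Overall, the cross-section is a single solid region. Total boundary length (outer) = 68.33 mm.

68.33 mm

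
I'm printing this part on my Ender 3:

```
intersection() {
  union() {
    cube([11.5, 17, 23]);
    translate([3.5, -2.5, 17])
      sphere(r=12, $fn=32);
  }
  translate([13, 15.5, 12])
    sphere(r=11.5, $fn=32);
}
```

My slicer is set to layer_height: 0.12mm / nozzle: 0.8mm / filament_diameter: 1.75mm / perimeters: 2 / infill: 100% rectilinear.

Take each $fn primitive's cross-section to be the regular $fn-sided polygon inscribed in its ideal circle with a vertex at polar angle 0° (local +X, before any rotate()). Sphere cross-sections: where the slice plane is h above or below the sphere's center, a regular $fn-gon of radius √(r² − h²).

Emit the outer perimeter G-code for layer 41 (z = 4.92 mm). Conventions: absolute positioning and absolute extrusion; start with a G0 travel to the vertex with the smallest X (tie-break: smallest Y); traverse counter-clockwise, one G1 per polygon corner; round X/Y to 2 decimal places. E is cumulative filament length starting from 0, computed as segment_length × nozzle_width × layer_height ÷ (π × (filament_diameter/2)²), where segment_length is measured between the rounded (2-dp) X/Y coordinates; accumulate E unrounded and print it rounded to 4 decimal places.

G0 X3.94 Y15.50 Z4.92
G1 X4.11 Y13.73 E0.0710
G1 X4.63 Y12.03 E0.1419
G1 X5.47 Y10.47 E0.2126
G1 X6.59 Y9.09 E0.2836
G1 X7.97 Y7.97 E0.3545
G1 X9.53 Y7.13 E0.4252
G1 X11.23 Y6.61 E0.4962
G1 X11.50 Y6.59 E0.5070
G1 X11.50 Y17.00 E0.9225
G1 X4.09 Y17.00 E1.2182
G1 X3.94 Y15.50 E1.2784

At z = 4.92 mm: the cube is present — its section is the full 11.5×17 rectangle; the sphere at (3.5, -2.5) does not reach this height (|z−center|=12.080 > r=12); Taking the union: only the 11.5×17 cube is present, so the union is just that shape — 1 connected region; the r=11.5 sphere at (13, 15.5) slices to a regular 32-gon of circumradius 9.062 (√(r²−h²) with h=7.08 from center); Keeping only the common overlap: the r=11.5 sphere at (13, 15.5) partially overlaps that combined region; clipping to the common part keeps 61.84 mm² — 1 connected region. The outline is a single polygon with 11 vertices. Extrusion per mm of travel: 0.8 × 0.12 / (π × 0.875²) = 0.039912. Accumulating E over each segment gives final E = 1.2784.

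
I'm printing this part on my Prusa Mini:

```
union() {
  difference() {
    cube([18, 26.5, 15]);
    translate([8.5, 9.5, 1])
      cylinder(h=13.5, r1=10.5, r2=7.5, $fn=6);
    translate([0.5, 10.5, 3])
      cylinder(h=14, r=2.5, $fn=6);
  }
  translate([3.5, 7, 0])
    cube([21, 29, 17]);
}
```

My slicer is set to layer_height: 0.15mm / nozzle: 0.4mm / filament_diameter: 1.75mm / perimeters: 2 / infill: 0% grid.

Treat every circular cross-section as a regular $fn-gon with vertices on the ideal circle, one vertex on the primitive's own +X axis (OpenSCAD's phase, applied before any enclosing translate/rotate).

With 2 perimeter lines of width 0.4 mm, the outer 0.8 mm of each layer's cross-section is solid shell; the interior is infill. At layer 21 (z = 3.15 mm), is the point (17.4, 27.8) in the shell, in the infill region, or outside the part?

At z = 3.15 mm: the 18×26.5 cube contributes its full rectangle; the cone at (8.5, 9.5): at t=0.159 of its height the radius interpolates to r₁+(r₂−r₁)t = 10.022, giving a regular 6-gon of that circumradius; the cylinder at (0.5, 10.5): section is a regular 6-gon, circumradius r=2.5; Subtracting the remaining from the first: starting from the 18×26.5 cube, the cone at (8.5, 9.5) partially overlaps it — only the 256.48 mm² overlap (of its 260.96 mm²) is removed, clipping the outline; the r=2.5 cylinder at (0.5, 10.5) partially overlaps it — only the 0.08 mm² overlap (of its 16.24 mm²) is removed, clipping the outline — 2 connected regions; the cube at (3.5, 7) is present — its section is the full 21×29 rectangle; Taking the union: the regions partially overlap (shared area 138.83 mm²), so overlapping operands fuse into one piece — 1 connected region. Overall, the cross-section is a single solid region. The nearest boundary edge runs (24.50, 36.00)→(24.50, 7.00); distance from the point to it = 7.10 mm. The point is inside the cross-section and 7.10 mm from the nearest boundary — more than the 0.8 mm shell width (2 × 0.4), so it's in the infill interior.

infill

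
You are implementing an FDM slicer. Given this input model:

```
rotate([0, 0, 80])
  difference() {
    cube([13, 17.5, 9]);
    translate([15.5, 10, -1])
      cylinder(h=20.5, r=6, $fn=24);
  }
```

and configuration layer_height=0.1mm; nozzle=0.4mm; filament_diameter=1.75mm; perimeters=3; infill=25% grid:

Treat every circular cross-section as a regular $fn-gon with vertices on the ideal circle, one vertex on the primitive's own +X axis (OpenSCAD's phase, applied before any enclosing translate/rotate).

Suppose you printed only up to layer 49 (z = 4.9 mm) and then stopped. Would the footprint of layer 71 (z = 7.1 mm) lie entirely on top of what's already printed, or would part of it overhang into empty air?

entirely on top

Compare the two slices. At z = 4.9: the cube (footprint 13×17.5) is included at this height (area 227.50 mm²); the r=6 cylinder at (15.5, 10) gives a regular 24-gon of circumradius 6 (constant along its height) (area = (24/2)·6.000²·sin(360°/24) = 111.81 mm²); Taking the first minus the rest: starting from the 13×17.5 cube (227.50 mm²), the r=6 cylinder at (15.5, 10) partially overlaps it — only the 26.98 mm² overlap (of its 111.81 mm²) is removed, clipping the outline — area = 200.52 mm²; (rotated 80° about Z; rotation is an isometry so areas/perimeters/island counts are preserved). At z = 7.1: the cube (footprint 13×17.5) is included at this height (area 227.50 mm²); the cylinder at (15.5, 10): section is a regular 24-gon, circumradius r=6 (area = (24/2)·6.000²·sin(360°/24) = 111.81 mm²); Subtracting the remaining from the first: starting from the 13×17.5 cube (227.50 mm²), the r=6 cylinder at (15.5, 10) partially overlaps it — only the 26.98 mm² overlap (of its 111.81 mm²) is removed, clipping the outline — area = 200.52 mm²; (whole slice rotated 80° about Z — lengths, areas and connectivity unchanged). Checking containment: the cross-section at z = 7.1 is a subset of the cross-section at z = 4.9.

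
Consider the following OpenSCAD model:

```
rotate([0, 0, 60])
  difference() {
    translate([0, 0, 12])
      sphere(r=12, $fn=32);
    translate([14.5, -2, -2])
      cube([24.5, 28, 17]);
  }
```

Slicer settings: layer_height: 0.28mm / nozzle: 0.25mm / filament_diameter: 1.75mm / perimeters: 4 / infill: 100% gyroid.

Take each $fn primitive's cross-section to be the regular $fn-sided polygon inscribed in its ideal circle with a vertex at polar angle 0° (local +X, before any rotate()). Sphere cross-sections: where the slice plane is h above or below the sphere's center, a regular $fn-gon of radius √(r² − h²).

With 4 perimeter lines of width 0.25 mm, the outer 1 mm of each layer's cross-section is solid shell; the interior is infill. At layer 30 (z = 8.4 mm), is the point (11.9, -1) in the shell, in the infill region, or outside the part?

At z = 8.4 mm: the r=12 sphere slices to a regular 32-gon of circumradius 11.447 (√(r²−h²) with h=3.6 from center); the cube at (14.5, -2) is present — its section is the full 24.5×28 rectangle; Taking the first minus the rest: starting from the r=12 sphere, the 24.5×28 cube at (14.5, -2) misses the remaining region (no effect) — 1 connected region; (whole slice rotated 60° about Z — lengths, areas and connectivity unchanged). Overall, the cross-section is a single solid region. Undo the 60° rotation: the query point maps to (5.084, -10.806) in the un-rotated model frame. The nearest boundary edge runs (6.36, -9.52)→(4.38, -10.58); distance from the point to it = 0.53 mm. The point is not inside any of the regions above, so it lies outside the cross-section (0.53 mm from the nearest boundary).

outside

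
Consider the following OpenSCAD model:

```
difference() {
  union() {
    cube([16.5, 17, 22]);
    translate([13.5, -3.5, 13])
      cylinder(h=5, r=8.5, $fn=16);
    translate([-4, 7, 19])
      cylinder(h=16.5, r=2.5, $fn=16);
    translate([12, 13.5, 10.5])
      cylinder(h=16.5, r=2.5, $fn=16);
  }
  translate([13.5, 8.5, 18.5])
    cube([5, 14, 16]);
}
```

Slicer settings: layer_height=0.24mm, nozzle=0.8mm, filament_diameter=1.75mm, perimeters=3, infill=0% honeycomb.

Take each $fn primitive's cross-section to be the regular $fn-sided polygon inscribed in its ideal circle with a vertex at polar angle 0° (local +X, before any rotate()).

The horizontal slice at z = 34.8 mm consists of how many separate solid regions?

1

At z = 34.8 mm: the cube is not intersected at this z (z outside [0, 22]); the cylinder at (13.5, -3.5) does not reach this height (z outside [13, 18]); the r=2.5 cylinder at (-4, 7) gives a regular 16-gon of circumradius 2.5 (constant along its height); the cylinder at (12, 13.5) does not reach this height (z outside [10.5, 27]); Merging all regions: only the r=2.5 cylinder at (-4, 7) is present, so the union is just that shape — 1 connected region; the cube at (13.5, 8.5) is absent (z outside [18.5, 34.5]); After the difference (first − rest): none of the subtracted shapes is present at this height, so the result so far is unchanged — 1 connected region. The result has 1 disconnected region.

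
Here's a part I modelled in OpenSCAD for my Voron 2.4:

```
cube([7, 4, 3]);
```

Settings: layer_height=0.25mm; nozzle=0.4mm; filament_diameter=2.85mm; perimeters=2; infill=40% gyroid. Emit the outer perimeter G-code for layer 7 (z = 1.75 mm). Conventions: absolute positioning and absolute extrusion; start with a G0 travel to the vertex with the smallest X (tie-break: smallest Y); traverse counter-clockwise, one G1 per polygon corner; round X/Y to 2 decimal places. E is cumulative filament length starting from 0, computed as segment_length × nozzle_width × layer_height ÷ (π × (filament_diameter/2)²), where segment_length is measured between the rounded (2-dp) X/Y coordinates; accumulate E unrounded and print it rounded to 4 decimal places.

At z = 1.75 mm: the 7×4 cube contributes its full rectangle. The outline is a single polygon with 4 vertices. Extrusion per mm of travel: 0.4 × 0.25 / (π × 1.425²) = 0.015675. Accumulating E over each segment gives final E = 0.3449.

G0 X0.00 Y0.00 Z1.75
G1 X7.00 Y0.00 E0.1097
G1 X7.00 Y4.00 E0.1724
G1 X0.00 Y4.00 E0.2822
G1 X0.00 Y0.00 E0.3449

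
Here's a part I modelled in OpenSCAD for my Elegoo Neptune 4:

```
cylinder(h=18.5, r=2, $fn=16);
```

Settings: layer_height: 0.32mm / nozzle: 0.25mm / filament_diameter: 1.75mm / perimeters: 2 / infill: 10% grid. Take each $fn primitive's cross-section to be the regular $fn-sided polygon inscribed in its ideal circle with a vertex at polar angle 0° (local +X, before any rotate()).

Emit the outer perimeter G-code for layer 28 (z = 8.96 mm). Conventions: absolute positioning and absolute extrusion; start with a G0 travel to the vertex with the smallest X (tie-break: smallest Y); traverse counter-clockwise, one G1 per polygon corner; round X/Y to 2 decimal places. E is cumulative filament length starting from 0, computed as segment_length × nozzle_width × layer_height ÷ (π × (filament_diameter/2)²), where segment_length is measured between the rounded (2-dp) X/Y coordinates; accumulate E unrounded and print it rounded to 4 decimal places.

G0 X-2.00 Y0.00 Z8.96
G1 X-1.85 Y-0.77 E0.0261
G1 X-1.41 Y-1.41 E0.0519
G1 X-0.77 Y-1.85 E0.0778
G1 X0.00 Y-2.00 E0.1038
G1 X0.77 Y-1.85 E0.1299
G1 X1.41 Y-1.41 E0.1558
G1 X1.85 Y-0.77 E0.1816
G1 X2.00 Y0.00 E0.2077
G1 X1.85 Y0.77 E0.2338
G1 X1.41 Y1.41 E0.2596
G1 X0.77 Y1.85 E0.2854
G1 X0.00 Y2.00 E0.3115
G1 X-0.77 Y1.85 E0.3376
G1 X-1.41 Y1.41 E0.3635
G1 X-1.85 Y0.77 E0.3893
G1 X-2.00 Y0.00 E0.4154

At z = 8.96 mm: the r=2 cylinder gives a regular 16-gon of circumradius 2 (constant along its height). The outline is a single polygon with 16 vertices. Extrusion per mm of travel: 0.25 × 0.32 / (π × 0.875²) = 0.033260. Accumulating E over each segment gives final E = 0.4154.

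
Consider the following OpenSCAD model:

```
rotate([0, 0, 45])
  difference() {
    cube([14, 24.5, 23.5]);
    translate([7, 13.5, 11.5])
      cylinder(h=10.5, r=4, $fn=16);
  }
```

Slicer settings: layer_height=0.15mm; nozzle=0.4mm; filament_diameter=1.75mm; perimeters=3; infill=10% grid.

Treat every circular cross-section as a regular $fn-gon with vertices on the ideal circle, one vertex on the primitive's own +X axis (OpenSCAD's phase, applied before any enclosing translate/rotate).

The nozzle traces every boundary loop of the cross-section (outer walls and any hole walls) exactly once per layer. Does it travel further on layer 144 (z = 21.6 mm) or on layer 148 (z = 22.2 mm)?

layer 144 (z = 21.6 mm)

Layer 144 (z = 21.6): the cube is present — its section is the full 14×24.5 rectangle (perimeter 77.00 mm); the r=4 cylinder at (7, 13.5) contributes a regular 16-gon of circumradius 4 (perimeter = 2·16·4.000·sin(180°/16) = 24.97 mm); Taking the first minus the rest: starting from the 14×24.5 cube, the r=4 cylinder at (7, 13.5) lies wholly inside it (removes its full 48.98 mm² and its 24.97 mm outline becomes a hole wall) — boundary (outer + 1 inner loop) = 101.97 mm; (rotated 45° about Z; rotation is an isometry so areas/perimeters/island counts are preserved). So its perimeter = 101.97 mm. Layer 148 (z = 22.2): the cube (footprint 14×24.5) is included at this height (perimeter 77.00 mm); the cylinder at (7, 13.5) is absent (z outside [11.5, 22]); After the difference (first − rest): none of the subtracted shapes is present at this height, so the 14×24.5 cube is unchanged — boundary = 77.00 mm; (rotated 45° about Z; rotation is an isometry so areas/perimeters/island counts are preserved). So its perimeter = 77.00 mm. Layer 144 is larger (101.97 vs 77.00 mm).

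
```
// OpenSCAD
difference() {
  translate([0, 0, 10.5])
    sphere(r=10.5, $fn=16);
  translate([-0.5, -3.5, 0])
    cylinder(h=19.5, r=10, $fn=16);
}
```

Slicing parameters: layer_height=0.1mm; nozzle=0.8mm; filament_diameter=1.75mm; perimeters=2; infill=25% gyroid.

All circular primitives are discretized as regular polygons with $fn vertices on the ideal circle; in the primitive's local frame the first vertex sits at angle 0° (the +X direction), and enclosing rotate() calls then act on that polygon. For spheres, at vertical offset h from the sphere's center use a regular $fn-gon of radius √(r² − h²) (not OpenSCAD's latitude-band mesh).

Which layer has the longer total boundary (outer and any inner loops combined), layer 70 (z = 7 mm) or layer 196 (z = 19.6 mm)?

Layer 70 (z = 7): the sphere: section is a regular 16-gon, circumradius = √(r²−h²) = √(10.5²−3.5²) = 9.899 (perimeter = 2·16·9.899·sin(180°/16) = 61.80 mm); the cylinder at (-0.5, -3.5): section is a regular 16-gon, circumradius r=10 (perimeter = 2·16·10.000·sin(180°/16) = 62.43 mm); Taking the first minus the rest: starting from the r=10.5 sphere, the r=10 cylinder at (-0.5, -3.5) partially overlaps it — only the 234.00 mm² overlap (of its 306.15 mm²) is removed, clipping the outline — boundary = 61.08 mm. So its perimeter = 61.08 mm. Layer 196 (z = 19.6): the r=10.5 sphere contributes a regular 16-gon of circumradius √(10.5²−9.1²) = 5.238 (perimeter = 2·16·5.238·sin(180°/16) = 32.70 mm); the cylinder at (-0.5, -3.5) does not reach this height (z outside [0, 19.5]); After the difference (first − rest): none of the subtracted shapes is present at this height, so the r=10.5 sphere is unchanged — boundary = 32.70 mm. So its perimeter = 32.70 mm. Layer 70 is larger (61.08 vs 32.70 mm).

layer 70 (z = 7 mm)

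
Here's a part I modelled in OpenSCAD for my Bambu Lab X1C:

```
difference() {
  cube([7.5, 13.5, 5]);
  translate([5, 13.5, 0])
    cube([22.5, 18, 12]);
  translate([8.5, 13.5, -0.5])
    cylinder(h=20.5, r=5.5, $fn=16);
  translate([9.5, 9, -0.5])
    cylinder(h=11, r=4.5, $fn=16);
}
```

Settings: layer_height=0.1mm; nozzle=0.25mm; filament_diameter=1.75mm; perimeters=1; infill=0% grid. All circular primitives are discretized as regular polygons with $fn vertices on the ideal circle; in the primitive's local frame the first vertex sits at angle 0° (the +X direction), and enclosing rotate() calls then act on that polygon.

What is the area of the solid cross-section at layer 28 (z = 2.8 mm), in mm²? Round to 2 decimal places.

At z = 2.8 mm: the 7.5×13.5 cube contributes its full rectangle (area 101.25 mm²); the 22.5×18 cube at (5, 13.5) contributes its full rectangle (area 405.00 mm²); the r=5.5 cylinder at (8.5, 13.5) contributes a regular 16-gon of circumradius 5.5 (area = (16/2)·5.500²·sin(360°/16) = 92.61 mm²); the r=4.5 cylinder at (9.5, 9) gives a regular 16-gon of circumradius 4.5 (constant along its height) (area = (16/2)·4.500²·sin(360°/16) = 61.99 mm²); After the difference (first − rest): starting from the 7.5×13.5 cube (101.25 mm²), the 22.5×18 cube at (5, 13.5) misses the remaining region (no effect); the r=5.5 cylinder at (8.5, 13.5) partially overlaps it — only the 17.75 mm² overlap (of its 92.61 mm²) is removed, clipping the outline; the r=4.5 cylinder at (9.5, 9) partially overlaps it — only the 5.98 mm² overlap (of its 61.99 mm²) is removed, clipping the outline — area = 77.52 mm². Overall, the cross-section is a single solid region. Net area = 77.52 mm².

77.52 mm²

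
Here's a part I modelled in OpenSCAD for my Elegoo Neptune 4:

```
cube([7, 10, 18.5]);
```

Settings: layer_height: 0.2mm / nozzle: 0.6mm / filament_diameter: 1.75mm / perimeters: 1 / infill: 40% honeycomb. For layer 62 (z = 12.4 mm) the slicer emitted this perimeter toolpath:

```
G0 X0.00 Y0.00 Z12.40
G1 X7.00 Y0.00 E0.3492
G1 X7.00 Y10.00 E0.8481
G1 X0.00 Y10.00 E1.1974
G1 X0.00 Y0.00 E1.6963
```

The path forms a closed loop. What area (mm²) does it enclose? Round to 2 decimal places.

70.00 mm²

Apply the shoelace formula to the sequence of (X, Y) vertices; enclosed area = 70.00 mm².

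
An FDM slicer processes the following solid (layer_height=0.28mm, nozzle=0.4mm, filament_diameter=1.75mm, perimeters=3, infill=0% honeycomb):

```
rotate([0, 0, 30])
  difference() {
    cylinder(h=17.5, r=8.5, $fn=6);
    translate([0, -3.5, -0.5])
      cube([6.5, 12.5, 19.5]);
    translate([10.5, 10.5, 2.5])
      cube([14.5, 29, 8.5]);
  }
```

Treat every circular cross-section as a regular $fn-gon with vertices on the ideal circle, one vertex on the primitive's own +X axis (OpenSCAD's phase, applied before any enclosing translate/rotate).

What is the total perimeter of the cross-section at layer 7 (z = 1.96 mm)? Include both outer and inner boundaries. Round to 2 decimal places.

66.48 mm

At z = 1.96 mm: the cylinder: section is a regular 6-gon, circumradius r=8.5 (perimeter = 2·6·8.500·sin(180°/6) = 51.00 mm); the 6.5×12.5 cube at (0, -3.5) contributes its full rectangle (perimeter 38.00 mm); the cube at (10.5, 10.5) is not intersected at this z (z outside [2.5, 11]); Subtracting the remaining from the first: starting from the r=8.5 cylinder, the 6.5×12.5 cube at (0, -3.5) partially overlaps it — only the 66.21 mm² overlap (of its 81.25 mm²) is removed, clipping the outline — boundary = 66.48 mm; (whole slice rotated 30° about Z — lengths, areas and connectivity unchanged). Overall, the cross-section has 2 separate islands. Total boundary length (outer) = 66.48 mm.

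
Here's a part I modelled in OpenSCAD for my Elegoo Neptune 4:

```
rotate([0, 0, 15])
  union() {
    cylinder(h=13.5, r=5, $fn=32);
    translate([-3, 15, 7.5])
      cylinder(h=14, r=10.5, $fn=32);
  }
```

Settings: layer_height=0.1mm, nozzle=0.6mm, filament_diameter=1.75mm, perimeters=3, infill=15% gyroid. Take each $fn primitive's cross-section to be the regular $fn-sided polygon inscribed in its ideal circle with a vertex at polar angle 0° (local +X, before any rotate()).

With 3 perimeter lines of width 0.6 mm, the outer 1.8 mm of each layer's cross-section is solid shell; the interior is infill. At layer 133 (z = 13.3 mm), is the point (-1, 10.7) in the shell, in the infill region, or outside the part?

infill

At z = 13.3 mm: the cylinder: section is a regular 32-gon, circumradius r=5; the r=10.5 cylinder at (-3, 15) gives a regular 32-gon of circumradius 10.5 (constant along its height); Merging all regions: the regions partially overlap (shared area 0.21 mm²), so overlapping operands fuse into one piece — 1 connected region; (rotated 15° about Z; rotation is an isometry so areas/perimeters/island counts are preserved). Overall, the cross-section is a single solid region. Undo the 15° rotation: the query point maps to (1.803, 10.594) in the un-rotated model frame. The nearest boundary edge runs (5.73, 9.17)→(4.42, 7.58); distance from the point to it = 3.94 mm. The point is inside the cross-section and 3.94 mm from the nearest boundary — more than the 1.8 mm shell width (3 × 0.6), so it's in the infill interior.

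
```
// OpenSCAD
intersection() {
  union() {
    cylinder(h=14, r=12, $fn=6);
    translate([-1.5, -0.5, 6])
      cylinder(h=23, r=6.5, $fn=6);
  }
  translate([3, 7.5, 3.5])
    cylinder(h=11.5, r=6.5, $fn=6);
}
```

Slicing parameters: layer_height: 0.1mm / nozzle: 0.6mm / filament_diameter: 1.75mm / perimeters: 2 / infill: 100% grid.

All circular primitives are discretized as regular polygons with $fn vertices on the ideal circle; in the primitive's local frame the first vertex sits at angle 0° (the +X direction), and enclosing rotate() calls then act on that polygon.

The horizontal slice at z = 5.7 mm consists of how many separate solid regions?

1

At z = 5.7 mm: the r=12 cylinder gives a regular 6-gon of circumradius 12 (constant along its height); the cylinder at (-1.5, -0.5) does not reach this height (z outside [6, 29]); Taking the union: only the r=12 cylinder is present, so the union is just that shape — 1 connected region; the r=6.5 cylinder at (3, 7.5) contributes a regular 6-gon of circumradius 6.5; After intersecting: the r=6.5 cylinder at (3, 7.5) partially overlaps that combined region; clipping to the common part keeps 80.91 mm² — 1 connected region. The result has 1 disconnected region.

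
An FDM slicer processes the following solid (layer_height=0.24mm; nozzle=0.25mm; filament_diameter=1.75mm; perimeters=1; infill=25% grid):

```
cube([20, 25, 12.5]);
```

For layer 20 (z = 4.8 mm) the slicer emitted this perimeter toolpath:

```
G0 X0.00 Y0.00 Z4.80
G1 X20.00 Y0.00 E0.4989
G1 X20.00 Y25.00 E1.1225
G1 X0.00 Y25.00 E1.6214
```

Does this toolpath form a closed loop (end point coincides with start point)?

no

Start point (G0): (0.00, 0.00). End point (last G1): the path does not return to the start — open.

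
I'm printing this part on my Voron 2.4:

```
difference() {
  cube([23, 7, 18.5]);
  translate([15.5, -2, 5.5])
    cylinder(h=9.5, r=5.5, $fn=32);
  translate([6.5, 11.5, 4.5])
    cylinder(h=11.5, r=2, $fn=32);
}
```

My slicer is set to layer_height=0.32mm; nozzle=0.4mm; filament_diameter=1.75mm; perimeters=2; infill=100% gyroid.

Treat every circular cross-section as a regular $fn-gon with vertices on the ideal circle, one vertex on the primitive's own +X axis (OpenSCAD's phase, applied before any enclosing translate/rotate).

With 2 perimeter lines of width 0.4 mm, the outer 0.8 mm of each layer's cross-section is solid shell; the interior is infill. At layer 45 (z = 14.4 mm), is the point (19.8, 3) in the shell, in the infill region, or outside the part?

At z = 14.4 mm: the cube (footprint 23×7) is included at this height; the r=5.5 cylinder at (15.5, -2) contributes a regular 32-gon of circumradius 5.5; the r=2 cylinder at (6.5, 11.5) contributes a regular 32-gon of circumradius 2; Taking the first minus the rest: starting from the 23×7 cube, the r=5.5 cylinder at (15.5, -2) partially overlaps it — only the 25.78 mm² overlap (of its 94.42 mm²) is removed, clipping the outline; the r=2 cylinder at (6.5, 11.5) misses the remaining region (no effect) — 1 connected region. Overall, the cross-section is a single solid region. The nearest boundary edge runs (19.39, 1.89)→(18.56, 2.57); distance from the point to it = 1.12 mm. The point is inside the cross-section and 1.12 mm from the nearest boundary — more than the 0.8 mm shell width (2 × 0.4), so it's in the infill interior.

infill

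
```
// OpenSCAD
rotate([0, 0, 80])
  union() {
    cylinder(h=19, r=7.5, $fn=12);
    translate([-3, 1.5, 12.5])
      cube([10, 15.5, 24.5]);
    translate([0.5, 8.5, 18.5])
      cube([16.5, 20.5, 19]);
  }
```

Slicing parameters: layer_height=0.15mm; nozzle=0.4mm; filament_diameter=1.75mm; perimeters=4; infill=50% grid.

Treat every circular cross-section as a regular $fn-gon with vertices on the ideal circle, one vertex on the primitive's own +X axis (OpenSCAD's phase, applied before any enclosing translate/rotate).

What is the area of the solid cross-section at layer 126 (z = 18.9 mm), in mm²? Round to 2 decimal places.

At z = 18.9 mm: the r=7.5 cylinder contributes a regular 12-gon of circumradius 7.5 (area = (12/2)·7.500²·sin(360°/12) = 168.75 mm²); the cube at (-3, 1.5) (footprint 10×15.5) is included at this height (area 155.00 mm²); the 16.5×20.5 cube at (0.5, 8.5) contributes its full rectangle (area 338.25 mm²); Taking the union: the regions partially overlap — summed areas 662.00 mm² minus the doubly-counted overlap 103.27 mm² gives 558.73 mm² — area = 558.73 mm²; (rotated 80° about Z; rotation is an isometry so areas/perimeters/island counts are preserved). Overall, the cross-section is a single solid region. Net area = 558.73 mm².

558.73 mm²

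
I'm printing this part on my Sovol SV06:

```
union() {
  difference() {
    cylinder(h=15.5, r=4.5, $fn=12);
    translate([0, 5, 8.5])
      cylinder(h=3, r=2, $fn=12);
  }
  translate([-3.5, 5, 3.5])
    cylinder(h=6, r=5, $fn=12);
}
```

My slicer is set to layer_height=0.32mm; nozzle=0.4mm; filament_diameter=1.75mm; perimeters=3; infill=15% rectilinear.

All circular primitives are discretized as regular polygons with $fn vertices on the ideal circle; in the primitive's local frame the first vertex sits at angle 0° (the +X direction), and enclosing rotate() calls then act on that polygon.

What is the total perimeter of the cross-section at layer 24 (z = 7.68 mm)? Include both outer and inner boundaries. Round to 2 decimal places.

At z = 7.68 mm: the r=4.5 cylinder gives a regular 12-gon of circumradius 4.5 (constant along its height) (perimeter = 2·12·4.500·sin(180°/12) = 27.95 mm); the cylinder at (0, 5) is absent (z outside [8.5, 11.5]); Taking the first minus the rest: none of the subtracted shapes is present at this height, so the r=4.5 cylinder is unchanged — boundary = 27.95 mm; the r=5 cylinder at (-3.5, 5) gives a regular 12-gon of circumradius 5 (constant along its height) (perimeter = 2·12·5.000·sin(180°/12) = 31.06 mm); Combining (union): the regions partially overlap (shared area 15.36 mm²), so the edge portions inside another operand are dropped and the merged outline is re-measured after clipping — boundary = 43.10 mm. Overall, the cross-section is a single solid region. Total boundary length (outer) = 43.10 mm.

43.10 mm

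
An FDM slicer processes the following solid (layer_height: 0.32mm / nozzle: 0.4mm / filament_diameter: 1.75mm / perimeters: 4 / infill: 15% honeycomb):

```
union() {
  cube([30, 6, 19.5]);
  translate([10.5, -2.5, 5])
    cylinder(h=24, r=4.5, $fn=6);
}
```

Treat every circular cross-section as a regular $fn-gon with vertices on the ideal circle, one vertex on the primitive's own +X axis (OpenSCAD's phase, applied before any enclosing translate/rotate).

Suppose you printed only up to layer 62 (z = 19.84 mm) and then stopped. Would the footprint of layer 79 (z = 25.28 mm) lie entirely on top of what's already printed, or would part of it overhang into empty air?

entirely on top

Compare the two slices. At z = 19.84: the cube is not intersected at this z (z outside [0, 19.5]); the r=4.5 cylinder at (10.5, -2.5) contributes a regular 6-gon of circumradius 4.5 (area = (6/2)·4.500²·sin(360°/6) = 52.61 mm²); Combining (union): only the r=4.5 cylinder at (10.5, -2.5) is present, so the union is just that shape — area = 52.61 mm². At z = 25.28: the cube is not intersected at this z (z outside [0, 19.5]); the r=4.5 cylinder at (10.5, -2.5) contributes a regular 6-gon of circumradius 4.5 (area = (6/2)·4.500²·sin(360°/6) = 52.61 mm²); Merging all regions: only the r=4.5 cylinder at (10.5, -2.5) is present, so the union is just that shape — area = 52.61 mm². Checking containment: the cross-section at z = 25.28 is a subset of the cross-section at z = 19.84.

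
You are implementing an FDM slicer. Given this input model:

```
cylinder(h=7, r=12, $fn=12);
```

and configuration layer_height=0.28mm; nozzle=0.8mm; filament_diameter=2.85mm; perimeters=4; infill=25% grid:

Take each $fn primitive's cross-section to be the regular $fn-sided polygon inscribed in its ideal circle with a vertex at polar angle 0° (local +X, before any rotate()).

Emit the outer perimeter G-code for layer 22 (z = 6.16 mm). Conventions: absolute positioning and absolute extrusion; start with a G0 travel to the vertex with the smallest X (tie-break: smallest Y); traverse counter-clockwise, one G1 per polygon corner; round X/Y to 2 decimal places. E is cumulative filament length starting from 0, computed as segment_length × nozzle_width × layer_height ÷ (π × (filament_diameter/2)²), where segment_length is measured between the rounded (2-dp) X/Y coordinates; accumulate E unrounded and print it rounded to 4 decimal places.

At z = 6.16 mm: the r=12 cylinder gives a regular 12-gon of circumradius 12 (constant along its height). The outline is a single polygon with 12 vertices. Extrusion per mm of travel: 0.8 × 0.28 / (π × 1.425²) = 0.035113. Accumulating E over each segment gives final E = 2.6170.

G0 X-12.00 Y0.00 Z6.16
G1 X-10.39 Y-6.00 E0.2181
G1 X-6.00 Y-10.39 E0.4361
G1 X0.00 Y-12.00 E0.6543
G1 X6.00 Y-10.39 E0.8724
G1 X10.39 Y-6.00 E1.0904
G1 X12.00 Y0.00 E1.3085
G1 X10.39 Y6.00 E1.5266
G1 X6.00 Y10.39 E1.7446
G1 X0.00 Y12.00 E1.9628
G1 X-6.00 Y10.39 E2.1809
G1 X-10.39 Y6.00 E2.3989
G1 X-12.00 Y0.00 E2.6170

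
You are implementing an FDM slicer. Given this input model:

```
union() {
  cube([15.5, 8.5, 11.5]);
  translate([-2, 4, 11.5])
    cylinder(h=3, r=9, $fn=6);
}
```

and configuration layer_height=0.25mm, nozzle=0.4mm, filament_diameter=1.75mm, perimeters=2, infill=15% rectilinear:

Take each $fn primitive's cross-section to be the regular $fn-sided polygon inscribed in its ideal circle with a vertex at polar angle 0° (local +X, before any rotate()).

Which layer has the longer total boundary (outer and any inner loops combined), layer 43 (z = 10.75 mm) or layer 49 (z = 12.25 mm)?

Layer 43 (z = 10.75): the cube (footprint 15.5×8.5) is included at this height (perimeter 48.00 mm); the cylinder at (-2, 4) does not reach this height (z outside [11.5, 14.5]); Taking the union: only the 15.5×8.5 cube is present, so the union is just that shape — boundary = 48.00 mm. So its perimeter = 48.00 mm. Layer 49 (z = 12.25): the cube is not intersected at this z (z outside [0, 11.5]); the r=9 cylinder at (-2, 4) contributes a regular 6-gon of circumradius 9 (perimeter = 2·6·9.000·sin(180°/6) = 54.00 mm); Combining (union): only the r=9 cylinder at (-2, 4) is present, so the union is just that shape — boundary = 54.00 mm. So its perimeter = 54.00 mm. Layer 49 is larger (54.00 vs 48.00 mm).

layer 49 (z = 12.25 mm)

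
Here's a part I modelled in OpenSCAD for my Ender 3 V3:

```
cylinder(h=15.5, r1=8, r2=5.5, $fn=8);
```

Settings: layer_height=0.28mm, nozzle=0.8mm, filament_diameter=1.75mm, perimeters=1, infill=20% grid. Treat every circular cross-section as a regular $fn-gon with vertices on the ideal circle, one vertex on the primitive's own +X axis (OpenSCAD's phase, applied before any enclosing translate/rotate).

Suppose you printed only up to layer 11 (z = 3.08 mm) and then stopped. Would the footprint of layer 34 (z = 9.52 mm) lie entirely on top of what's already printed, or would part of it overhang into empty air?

Compare the two slices. At z = 3.08: the cone (r1=8→r2=5.5) has section circumradius 7.503 here — a regular 8-gon (area = (8/2)·7.503²·sin(360°/8) = 159.24 mm²). At z = 9.52: the cone: at t=0.614 of its height the radius interpolates to r₁+(r₂−r₁)t = 6.465, giving a regular 8-gon of that circumradius (area = (8/2)·6.465²·sin(360°/8) = 118.20 mm²). Checking containment: the cross-section at z = 9.52 is a subset of the cross-section at z = 3.08.

entirely on top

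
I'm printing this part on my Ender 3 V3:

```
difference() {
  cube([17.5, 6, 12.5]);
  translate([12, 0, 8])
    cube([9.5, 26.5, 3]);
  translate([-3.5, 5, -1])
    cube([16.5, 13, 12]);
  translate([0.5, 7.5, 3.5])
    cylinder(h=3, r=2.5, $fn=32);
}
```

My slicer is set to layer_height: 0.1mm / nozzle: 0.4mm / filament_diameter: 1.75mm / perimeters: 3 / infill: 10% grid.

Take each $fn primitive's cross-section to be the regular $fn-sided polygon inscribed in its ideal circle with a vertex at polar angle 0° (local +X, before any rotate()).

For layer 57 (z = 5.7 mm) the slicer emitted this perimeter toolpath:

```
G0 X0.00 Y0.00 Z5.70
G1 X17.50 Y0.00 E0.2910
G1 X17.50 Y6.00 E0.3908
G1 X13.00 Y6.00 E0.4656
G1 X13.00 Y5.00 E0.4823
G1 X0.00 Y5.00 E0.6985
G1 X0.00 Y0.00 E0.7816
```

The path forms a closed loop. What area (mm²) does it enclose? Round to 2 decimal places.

Apply the shoelace formula to the sequence of (X, Y) vertices; enclosed area = 92.00 mm².

92.00 mm²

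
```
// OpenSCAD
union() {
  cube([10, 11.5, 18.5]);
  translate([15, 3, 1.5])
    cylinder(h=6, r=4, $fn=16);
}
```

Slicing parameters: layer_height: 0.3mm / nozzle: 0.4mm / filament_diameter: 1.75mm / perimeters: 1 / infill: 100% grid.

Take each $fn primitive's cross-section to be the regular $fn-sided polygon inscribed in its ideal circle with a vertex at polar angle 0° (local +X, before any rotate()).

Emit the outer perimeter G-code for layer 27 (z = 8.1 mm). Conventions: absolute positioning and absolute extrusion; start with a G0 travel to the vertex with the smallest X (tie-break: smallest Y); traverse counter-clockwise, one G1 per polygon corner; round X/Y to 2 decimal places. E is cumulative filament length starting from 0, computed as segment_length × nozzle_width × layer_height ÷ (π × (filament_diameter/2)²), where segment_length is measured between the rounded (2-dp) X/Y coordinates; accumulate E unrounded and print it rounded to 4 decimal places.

At z = 8.1 mm: the cube (footprint 10×11.5) is included at this height; the cylinder at (15, 3) does not reach this height (z outside [1.5, 7.5]); Merging all regions: only the 10×11.5 cube is present, so the union is just that shape — 1 connected region. The outline is a single polygon with 4 vertices. Extrusion per mm of travel: 0.4 × 0.3 / (π × 0.875²) = 0.049890. Accumulating E over each segment gives final E = 2.1453.

G0 X0.00 Y0.00 Z8.10
G1 X10.00 Y0.00 E0.4989
G1 X10.00 Y11.50 E1.0726
G1 X0.00 Y11.50 E1.5715
G1 X0.00 Y0.00 E2.1453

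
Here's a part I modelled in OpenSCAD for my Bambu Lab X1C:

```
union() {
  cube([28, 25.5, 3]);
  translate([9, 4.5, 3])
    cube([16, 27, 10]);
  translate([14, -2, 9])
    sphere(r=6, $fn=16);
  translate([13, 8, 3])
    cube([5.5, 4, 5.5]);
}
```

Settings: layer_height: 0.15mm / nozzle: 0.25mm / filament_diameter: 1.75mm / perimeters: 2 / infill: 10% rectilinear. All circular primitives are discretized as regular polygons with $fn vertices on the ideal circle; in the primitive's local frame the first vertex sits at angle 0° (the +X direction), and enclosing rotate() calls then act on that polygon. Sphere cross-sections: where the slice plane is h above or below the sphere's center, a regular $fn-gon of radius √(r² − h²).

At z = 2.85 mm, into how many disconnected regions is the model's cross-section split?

At z = 2.85 mm: the cube (footprint 28×25.5) is included at this height; the cube at (9, 4.5) is not intersected at this z (z outside [3, 13]); the sphere at (14, -2) does not reach this height (|z−center|=6.150 > r=6); the cube at (13, 8) is not intersected at this z (z outside [3, 8.5]); Taking the union: only the 28×25.5 cube is present, so the union is just that shape — 1 connected region. The result has 1 disconnected region.

1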